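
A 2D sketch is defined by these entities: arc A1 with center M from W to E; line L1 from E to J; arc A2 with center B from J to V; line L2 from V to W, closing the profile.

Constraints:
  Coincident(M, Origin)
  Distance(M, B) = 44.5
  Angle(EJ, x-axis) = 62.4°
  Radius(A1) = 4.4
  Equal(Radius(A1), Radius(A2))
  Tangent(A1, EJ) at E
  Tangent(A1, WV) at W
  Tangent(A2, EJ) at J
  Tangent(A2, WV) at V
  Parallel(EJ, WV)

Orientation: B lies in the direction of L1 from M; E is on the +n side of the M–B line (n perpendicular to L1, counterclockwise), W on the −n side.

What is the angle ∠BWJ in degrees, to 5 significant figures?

5.5392°

Tangency of A1 to both parallel lines with radius 4.4 puts E and W at M ± 4.4·n: E = (-3.8993, 2.0385), W = (3.8993, -2.0385). Equal radii place J and V the same way about B: J = B + 4.4·n = (16.717, 41.475), V = B − 4.4·n = (24.516, 37.398). Then cos ∠BWJ = WB·WJ / (|WB||WJ|), giving 5.5392°.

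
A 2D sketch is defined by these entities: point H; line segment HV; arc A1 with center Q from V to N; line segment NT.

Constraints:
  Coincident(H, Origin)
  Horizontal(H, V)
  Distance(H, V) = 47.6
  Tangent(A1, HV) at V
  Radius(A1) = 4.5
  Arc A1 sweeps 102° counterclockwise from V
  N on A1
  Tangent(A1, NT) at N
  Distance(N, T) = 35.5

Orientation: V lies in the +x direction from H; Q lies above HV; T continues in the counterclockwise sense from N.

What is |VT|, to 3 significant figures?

40.3

On A1, V sits at bearing -90° from Q; a 102° counterclockwise sweep puts N at bearing 12°, so N = Q + 4.5·(cos 12°, sin 12°) = (52.0, 5.44). Since A1 is tangent to NT there, QN ⟂ NT, so NT runs along (−sin 12°, cos 12°); with |NT| = 35.5, T = (44.6, 40.2). Then |VT| = |T − V| = 40.3.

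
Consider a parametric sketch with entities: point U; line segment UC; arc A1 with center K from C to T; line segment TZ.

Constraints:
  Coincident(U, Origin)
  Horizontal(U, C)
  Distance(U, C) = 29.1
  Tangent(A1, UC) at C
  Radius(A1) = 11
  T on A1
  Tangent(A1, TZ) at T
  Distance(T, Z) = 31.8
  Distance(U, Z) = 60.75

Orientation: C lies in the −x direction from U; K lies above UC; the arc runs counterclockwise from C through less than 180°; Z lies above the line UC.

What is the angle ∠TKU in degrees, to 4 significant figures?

68.52°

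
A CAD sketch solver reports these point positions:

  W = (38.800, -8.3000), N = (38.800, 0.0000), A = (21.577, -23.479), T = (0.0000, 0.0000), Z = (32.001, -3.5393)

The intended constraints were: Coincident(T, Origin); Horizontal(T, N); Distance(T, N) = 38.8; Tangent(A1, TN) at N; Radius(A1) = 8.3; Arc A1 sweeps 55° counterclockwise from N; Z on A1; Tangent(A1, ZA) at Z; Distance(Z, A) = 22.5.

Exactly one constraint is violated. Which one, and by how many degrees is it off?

Tangent(A1, ZA) at Z — off by 7.40°.

T = (0.00, 0.00) ✓; T.y = 0.00, N.y = 0.00 ✓; |TN| = 38.80 ✓; ∠(WN, NT) = 90.00° ✓; |WN| = 8.300 ✓; bearing(W→Z) − bearing(W→N) = 55.00° ✓; |WZ| = 8.300 ✓; ∠(WZ, ZA) = 82.60° ✗; |ZA| = 22.50 ✓.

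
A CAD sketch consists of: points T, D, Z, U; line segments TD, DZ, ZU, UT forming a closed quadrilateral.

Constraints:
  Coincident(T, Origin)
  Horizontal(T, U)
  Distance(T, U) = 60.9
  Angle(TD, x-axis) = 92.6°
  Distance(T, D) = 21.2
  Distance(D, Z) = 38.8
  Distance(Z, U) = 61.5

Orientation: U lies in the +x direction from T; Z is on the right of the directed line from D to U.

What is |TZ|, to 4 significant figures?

17.62

Checks: |DZ| = 38.80 ✓; |ZU| = 61.50 ✓.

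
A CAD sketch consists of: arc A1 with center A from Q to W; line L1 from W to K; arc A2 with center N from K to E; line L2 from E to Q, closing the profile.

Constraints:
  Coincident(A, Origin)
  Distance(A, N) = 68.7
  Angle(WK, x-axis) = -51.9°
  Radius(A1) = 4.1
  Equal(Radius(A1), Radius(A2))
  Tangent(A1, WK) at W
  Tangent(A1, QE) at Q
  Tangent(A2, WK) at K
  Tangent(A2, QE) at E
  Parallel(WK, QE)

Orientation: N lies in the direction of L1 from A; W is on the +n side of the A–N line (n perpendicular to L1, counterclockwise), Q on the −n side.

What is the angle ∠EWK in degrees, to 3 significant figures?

6.81°

The slot axis is L1's direction at -51.9°, so u = (cos -51.9°, sin -51.9°) = (0.617, -0.787) and n = (−sin -51.9°, cos -51.9°) = (0.787, 0.617). A is at the origin and N lies 68.7 along u from A, so N = 68.7·u = (42.4, -54.1). Tangency of A1 to both parallel lines with radius 4.1 puts W and Q at A ± 4.1·n: W = (3.23, 2.53), Q = (-3.23, -2.53). Equal radii place K and E the same way about N: K = N + 4.1·n = (45.6, -51.5), E = N − 4.1·n = (39.2, -56.6). Then cos ∠EWK = WE·WK / (|WE||WK|), giving 6.81°.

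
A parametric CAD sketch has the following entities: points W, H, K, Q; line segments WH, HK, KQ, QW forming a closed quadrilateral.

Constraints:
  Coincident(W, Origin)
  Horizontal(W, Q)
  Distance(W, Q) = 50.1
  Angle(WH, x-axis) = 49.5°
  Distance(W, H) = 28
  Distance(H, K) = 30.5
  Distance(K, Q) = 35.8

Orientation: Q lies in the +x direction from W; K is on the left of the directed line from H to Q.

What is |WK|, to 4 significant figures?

57.45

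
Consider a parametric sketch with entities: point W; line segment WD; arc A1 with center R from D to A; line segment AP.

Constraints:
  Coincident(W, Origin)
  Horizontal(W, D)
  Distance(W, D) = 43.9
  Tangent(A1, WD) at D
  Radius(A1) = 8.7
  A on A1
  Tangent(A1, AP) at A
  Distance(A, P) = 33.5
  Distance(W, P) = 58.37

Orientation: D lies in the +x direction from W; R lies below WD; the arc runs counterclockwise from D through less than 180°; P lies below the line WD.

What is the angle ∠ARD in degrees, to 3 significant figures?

97.2°

Checks: ∠(RD, DW) = 90.00° ✓; |RD| = 8.700 ✓; |RA| = 8.700 ✓; ∠(RA, AP) = 90.00° ✓; |AP| = 33.50 ✓; |WP| = 58.37 ✓.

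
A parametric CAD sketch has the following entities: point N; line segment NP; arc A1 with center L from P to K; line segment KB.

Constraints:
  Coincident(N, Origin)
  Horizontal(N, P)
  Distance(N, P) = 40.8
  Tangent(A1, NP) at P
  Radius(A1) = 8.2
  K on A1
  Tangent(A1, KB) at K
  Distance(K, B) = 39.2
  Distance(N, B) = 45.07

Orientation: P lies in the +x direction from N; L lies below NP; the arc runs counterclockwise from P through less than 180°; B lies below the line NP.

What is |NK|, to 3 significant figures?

33.6

Checks: |LK| = 8.200 ✓; ∠(LK, KB) = 90.00° ✓; |KB| = 39.20 ✓; |NB| = 45.07 ✓.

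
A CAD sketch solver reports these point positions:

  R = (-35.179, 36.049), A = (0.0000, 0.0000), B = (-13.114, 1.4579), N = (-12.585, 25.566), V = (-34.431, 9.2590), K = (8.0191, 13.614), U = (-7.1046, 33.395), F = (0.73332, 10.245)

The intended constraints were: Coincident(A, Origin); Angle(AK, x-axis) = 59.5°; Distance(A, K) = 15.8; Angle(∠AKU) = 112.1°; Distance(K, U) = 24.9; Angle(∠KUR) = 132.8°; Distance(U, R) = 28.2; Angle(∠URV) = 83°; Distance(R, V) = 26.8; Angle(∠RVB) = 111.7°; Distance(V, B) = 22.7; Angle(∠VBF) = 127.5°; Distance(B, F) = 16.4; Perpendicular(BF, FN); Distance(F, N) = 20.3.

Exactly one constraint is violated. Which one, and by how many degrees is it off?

Perpendicular(BF, FN) — off by 8.60°.

A = (0.00, 0.00) ✓; AK at 59.50° ✓; |AK| = 15.80 ✓; ∠AKU = 112.1° ✓; |KU| = 24.90 ✓; ∠KUR = 132.8° ✓; |UR| = 28.20 ✓; ∠URV = 83.00° ✓; |RV| = 26.80 ✓; ∠RVB = 111.7° ✓; |VB| = 22.70 ✓; ∠VBF = 127.5° ✓; |BF| = 16.40 ✓; ∠(BF, FN) = 98.60° ✗; |FN| = 20.30 ✓.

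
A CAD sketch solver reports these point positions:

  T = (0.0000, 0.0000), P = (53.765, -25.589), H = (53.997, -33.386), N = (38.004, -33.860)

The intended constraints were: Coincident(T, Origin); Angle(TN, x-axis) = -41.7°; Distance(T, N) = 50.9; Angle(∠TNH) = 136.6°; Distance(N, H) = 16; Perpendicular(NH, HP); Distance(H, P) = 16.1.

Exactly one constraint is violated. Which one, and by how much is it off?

Distance(H, P) = 16.1 — off by 8.30.

T = (0.00, 0.00) ✓; TN at -41.70° ✓; |TN| = 50.90 ✓; ∠TNH = 136.6° ✓; |NH| = 16.00 ✓; ∠(NH, HP) = 90.01° ✓; |HP| = 7.800 ✗.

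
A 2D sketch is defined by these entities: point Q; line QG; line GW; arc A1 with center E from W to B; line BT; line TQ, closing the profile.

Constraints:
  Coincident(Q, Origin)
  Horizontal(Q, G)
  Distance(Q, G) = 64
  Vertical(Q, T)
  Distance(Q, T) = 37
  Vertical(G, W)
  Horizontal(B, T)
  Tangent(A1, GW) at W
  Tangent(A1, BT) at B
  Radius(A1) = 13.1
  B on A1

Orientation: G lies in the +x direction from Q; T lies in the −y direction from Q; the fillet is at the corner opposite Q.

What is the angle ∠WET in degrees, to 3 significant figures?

166°

Q is at the origin; QG is horizontal with |QG| = 64.0 and G on the +x side, so G = (64.0, 0.00). Q and T share the same x with |QT| = 37.0 and T on the −y side, so T = (0.00, -37.0). The virtual corner opposite Q is at (64.0, -37.0). A1 meets GW tangentially, so EW is at right angles to GW and the tangent condition forces EB to be normal to BT, with radius 13.1, so the center E sits 13.1 in from both sides at E = (50.9, -23.9). That places the tangent points at W = (64.0, -23.9) on GW and B = (50.9, -37.0) on BT. Then cos ∠WET = EW·ET / (|EW||ET|), giving 166°.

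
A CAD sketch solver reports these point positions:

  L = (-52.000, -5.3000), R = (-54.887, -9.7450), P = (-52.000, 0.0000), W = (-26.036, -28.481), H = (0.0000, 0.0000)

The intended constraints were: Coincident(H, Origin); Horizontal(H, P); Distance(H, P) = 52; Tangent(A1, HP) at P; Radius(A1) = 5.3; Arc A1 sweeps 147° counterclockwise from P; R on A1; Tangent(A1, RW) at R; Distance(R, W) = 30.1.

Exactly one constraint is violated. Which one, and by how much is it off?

Distance(R, W) = 30.1 — off by 4.30.

H = (0.00, 0.00) ✓; H.y = 0.00, P.y = 0.00 ✓; |HP| = 52.00 ✓; ∠(LP, PH) = 90.00° ✓; |LP| = 5.300 ✓; bearing(L→R) − bearing(L→P) = 147.0° ✓; |LR| = 5.300 ✓; ∠(LR, RW) = 90.00° ✓; |RW| = 34.40 ✗.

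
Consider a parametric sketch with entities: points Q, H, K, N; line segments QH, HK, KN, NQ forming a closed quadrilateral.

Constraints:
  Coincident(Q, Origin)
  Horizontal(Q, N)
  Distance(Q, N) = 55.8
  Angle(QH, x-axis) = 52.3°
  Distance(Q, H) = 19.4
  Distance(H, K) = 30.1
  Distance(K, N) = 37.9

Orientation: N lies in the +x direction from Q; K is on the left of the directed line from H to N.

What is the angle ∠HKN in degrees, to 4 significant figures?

85.57°

Checks: |HK| = 30.10 ✓; |KN| = 37.90 ✓.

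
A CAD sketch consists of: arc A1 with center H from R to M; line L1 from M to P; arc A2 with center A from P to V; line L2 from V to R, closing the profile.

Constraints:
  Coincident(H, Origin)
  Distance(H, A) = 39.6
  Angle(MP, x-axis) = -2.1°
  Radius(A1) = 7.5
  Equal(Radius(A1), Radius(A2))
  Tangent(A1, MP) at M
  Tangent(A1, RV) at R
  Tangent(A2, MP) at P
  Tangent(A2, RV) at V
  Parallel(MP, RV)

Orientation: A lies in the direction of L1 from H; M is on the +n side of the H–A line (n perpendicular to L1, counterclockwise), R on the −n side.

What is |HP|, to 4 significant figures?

40.30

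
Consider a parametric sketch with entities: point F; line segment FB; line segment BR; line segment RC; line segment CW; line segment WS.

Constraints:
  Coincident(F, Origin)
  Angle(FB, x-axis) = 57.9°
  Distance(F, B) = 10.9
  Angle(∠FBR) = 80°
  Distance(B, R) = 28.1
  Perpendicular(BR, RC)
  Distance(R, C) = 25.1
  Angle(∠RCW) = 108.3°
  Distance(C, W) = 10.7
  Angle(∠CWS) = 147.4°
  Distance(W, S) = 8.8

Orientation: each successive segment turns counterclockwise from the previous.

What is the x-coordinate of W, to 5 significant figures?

-21.538

BR is perpendicular to RC, so RC runs at -112.10°; with |RC| = 25.1, C = (-29.686, -3.4503). ∠RCW = 108.3° gives CW at -40.400° from the x-axis; with |CW| = 10.7, W = (-21.538, -10.385). So W.x = -21.538.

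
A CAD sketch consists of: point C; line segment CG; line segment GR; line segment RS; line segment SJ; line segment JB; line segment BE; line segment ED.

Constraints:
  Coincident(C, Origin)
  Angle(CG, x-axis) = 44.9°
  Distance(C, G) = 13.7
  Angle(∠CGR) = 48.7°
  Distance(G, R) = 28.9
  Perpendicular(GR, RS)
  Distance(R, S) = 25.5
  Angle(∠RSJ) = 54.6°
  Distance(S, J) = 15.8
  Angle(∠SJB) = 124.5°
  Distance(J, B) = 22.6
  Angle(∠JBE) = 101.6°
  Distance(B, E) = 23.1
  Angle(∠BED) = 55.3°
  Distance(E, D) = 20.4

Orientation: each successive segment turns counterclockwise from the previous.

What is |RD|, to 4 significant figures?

8.312

C is at the origin; CG runs at 44.9° with length 13.7, so G = (9.704, 9.670). ∠CGR = 48.7° gives GR at 176.2° from the x-axis; with |GR| = 28.9, R = (-19.13, 11.59). GR ⟂ RS, so RS runs at -93.80°; with |RS| = 25.5, S = (-20.82, -13.86). ∠RSJ = 54.6° gives SJ at 31.60° from the x-axis; with |SJ| = 15.8, J = (-7.365, -5.579). ∠SJB = 124.5° gives JB at 87.10° from the x-axis; with |JB| = 22.6, B = (-6.222, 16.99). ∠JBE = 101.6° gives BE at 165.5° from the x-axis; with |BE| = 23.1, E = (-28.59, 22.78). ∠BED = 55.3° gives ED at -69.80° from the x-axis; with |ED| = 20.4, D = (-21.54, 3.630). Then |RD| = |D − R| = 8.312.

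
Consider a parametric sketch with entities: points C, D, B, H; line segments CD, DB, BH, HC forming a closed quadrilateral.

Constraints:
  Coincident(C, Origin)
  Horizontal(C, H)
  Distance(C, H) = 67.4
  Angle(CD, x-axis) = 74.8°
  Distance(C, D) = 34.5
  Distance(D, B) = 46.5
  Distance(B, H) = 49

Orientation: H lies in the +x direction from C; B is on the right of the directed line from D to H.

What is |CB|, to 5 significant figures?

23.179

Checks: |DB| = 46.50 ✓; |BH| = 49.00 ✓.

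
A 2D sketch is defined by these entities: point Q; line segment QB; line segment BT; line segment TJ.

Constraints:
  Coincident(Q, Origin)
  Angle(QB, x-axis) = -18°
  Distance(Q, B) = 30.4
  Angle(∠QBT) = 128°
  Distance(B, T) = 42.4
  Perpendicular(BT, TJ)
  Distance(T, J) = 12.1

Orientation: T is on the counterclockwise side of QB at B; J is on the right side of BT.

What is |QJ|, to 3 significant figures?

71.0

∠QBT = 128.0°, so BT runs at -18.0° + (180° − 128.0°) = 34.0° from the x-axis; with |BT| = 42.4, T = B + 42.4·(cos 34.0°, sin 34.0°) = (64.1, 14.3). The perpendicularity gives TJ at right angles to BT; with |TJ| = 12.1 on the right of BT, J = T + 12.1·(0.559, -0.829) = (70.8, 4.28). Then |QJ| = |J − Q| = 71.0.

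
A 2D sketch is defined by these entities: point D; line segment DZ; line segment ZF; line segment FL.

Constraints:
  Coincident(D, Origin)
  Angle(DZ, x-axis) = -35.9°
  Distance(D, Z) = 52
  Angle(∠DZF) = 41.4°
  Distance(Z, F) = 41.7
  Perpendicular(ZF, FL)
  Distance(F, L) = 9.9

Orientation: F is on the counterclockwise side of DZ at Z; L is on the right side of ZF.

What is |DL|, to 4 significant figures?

44.37

∠DZF = 41.4°, so ZF runs at -35.9° + (180° − 41.4°) = 102.7° from the x-axis; with |ZF| = 41.7, F = Z + 41.7·(cos 102.7°, sin 102.7°) = (32.95, 10.19). ZF ⟂ FL; with |FL| = 9.9 on the right of ZF, L = F + 9.9·(0.9755, 0.2198) = (42.61, 12.36). Then |DL| = |L − D| = 44.37.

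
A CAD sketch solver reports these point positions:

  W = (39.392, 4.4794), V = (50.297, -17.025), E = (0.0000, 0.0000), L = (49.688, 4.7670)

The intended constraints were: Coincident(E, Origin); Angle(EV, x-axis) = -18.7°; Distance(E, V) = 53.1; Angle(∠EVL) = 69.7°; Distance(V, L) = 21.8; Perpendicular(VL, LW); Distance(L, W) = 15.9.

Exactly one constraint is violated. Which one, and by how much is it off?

Distance(L, W) = 15.9 — off by 5.60.

E = (0.00, 0.00) ✓; EV at -18.70° ✓; |EV| = 53.10 ✓; ∠EVL = 69.70° ✓; |VL| = 21.80 ✓; ∠(VL, LW) = 90.00° ✓; |LW| = 10.30 ✗.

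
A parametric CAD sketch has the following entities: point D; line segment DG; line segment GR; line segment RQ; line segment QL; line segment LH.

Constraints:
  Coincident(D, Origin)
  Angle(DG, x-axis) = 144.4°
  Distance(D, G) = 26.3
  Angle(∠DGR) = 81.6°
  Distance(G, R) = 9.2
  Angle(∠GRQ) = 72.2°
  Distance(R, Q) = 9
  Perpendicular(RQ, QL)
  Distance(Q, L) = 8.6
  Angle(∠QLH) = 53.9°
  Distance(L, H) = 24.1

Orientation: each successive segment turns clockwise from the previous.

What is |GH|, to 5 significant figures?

19.562

D is at the origin; DG runs at 144.4° with length 26.3, so G = (-21.385, 15.310). ∠DGR = 81.6° gives GR at 46.000° from the x-axis; with |GR| = 9.2, R = (-14.994, 21.928). ∠GRQ = 72.2° gives RQ at -61.800° from the x-axis; with |RQ| = 9.0, Q = (-10.741, 13.996). RQ is perpendicular to QL, so QL runs at -151.80°; with |QL| = 8.6, L = (-18.320, 9.9321). ∠QLH = 53.9° gives LH at 82.100° from the x-axis; with |LH| = 24.1, H = (-15.008, 33.803). Then |GH| = |H − G| = 19.562.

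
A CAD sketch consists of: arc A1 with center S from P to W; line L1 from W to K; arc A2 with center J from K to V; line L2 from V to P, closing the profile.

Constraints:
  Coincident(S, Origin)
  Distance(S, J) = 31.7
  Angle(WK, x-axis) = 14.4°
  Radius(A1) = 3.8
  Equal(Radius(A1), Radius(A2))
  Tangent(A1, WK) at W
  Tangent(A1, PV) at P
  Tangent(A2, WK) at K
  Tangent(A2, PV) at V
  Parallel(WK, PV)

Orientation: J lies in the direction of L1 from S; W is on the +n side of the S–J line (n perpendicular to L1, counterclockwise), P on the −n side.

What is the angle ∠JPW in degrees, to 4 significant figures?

83.16°

The slot axis is L1's direction at 14.4°, so u = (cos 14.4°, sin 14.4°) = (0.9686, 0.2487) and n = (−sin 14.4°, cos 14.4°) = (-0.2487, 0.9686). S is at the origin and J lies 31.7 along u from S, so J = 31.7·u = (30.70, 7.883). Tangency of A1 to both parallel lines with radius 3.8 puts W and P at S ± 3.8·n: W = (-0.9450, 3.681), P = (0.9450, -3.681). Then cos ∠JPW = PJ·PW / (|PJ||PW|), giving 83.16°.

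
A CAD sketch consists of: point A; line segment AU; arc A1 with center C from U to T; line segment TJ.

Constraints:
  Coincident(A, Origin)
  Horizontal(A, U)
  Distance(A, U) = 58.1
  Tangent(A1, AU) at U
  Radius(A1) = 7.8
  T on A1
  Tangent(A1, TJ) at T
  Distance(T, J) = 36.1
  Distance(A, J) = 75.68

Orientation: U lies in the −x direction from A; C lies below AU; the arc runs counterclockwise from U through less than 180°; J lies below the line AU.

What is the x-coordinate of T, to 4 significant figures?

-65.83

Checks: ∠(CU, UA) = 90.00° ✓; |CT| = 7.800 ✓; ∠(CT, TJ) = 90.00° ✓; |TJ| = 36.10 ✓; |AJ| = 75.68 ✓.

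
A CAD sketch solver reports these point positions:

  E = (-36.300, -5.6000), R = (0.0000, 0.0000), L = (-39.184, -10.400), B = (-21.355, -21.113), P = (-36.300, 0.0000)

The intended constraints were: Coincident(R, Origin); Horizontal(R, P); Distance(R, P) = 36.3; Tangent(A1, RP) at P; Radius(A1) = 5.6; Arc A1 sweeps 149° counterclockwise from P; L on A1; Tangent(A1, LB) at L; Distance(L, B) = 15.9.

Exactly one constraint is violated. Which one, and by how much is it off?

Distance(L, B) = 15.9 — off by 4.90.

R = (0.00, 0.00) ✓; R.y = 0.00, P.y = 0.00 ✓; |RP| = 36.30 ✓; ∠(EP, PR) = 90.00° ✓; |EP| = 5.600 ✓; bearing(E→L) − bearing(E→P) = 149.0° ✓; |EL| = 5.600 ✓; ∠(EL, LB) = 90.00° ✓; |LB| = 20.80 ✗.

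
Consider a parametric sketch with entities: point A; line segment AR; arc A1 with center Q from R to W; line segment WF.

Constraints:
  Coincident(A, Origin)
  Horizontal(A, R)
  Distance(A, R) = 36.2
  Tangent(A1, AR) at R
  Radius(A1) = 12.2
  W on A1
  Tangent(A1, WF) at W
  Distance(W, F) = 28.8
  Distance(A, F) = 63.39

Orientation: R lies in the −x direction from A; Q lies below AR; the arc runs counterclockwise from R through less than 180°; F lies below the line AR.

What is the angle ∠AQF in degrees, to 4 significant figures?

131.4°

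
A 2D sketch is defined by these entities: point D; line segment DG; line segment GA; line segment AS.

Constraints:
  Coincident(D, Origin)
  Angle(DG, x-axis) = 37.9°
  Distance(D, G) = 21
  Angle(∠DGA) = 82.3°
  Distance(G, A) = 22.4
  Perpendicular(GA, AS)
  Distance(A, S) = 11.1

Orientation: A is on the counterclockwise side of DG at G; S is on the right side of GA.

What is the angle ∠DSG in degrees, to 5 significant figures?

32.099°

∠DGA = 82.3°, so GA runs at 37.9° + (180° − 82.3°) = 135.60° from the x-axis; with |GA| = 22.4, A = G + 22.4·(cos 135.60°, sin 135.60°) = (0.56658, 28.572). GA ⟂ AS; with |AS| = 11.1 on the right of GA, S = A + 11.1·(0.69966, 0.71447) = (8.3328, 36.503). Then cos ∠DSG = SD·SG / (|SD||SG|), giving 32.099°.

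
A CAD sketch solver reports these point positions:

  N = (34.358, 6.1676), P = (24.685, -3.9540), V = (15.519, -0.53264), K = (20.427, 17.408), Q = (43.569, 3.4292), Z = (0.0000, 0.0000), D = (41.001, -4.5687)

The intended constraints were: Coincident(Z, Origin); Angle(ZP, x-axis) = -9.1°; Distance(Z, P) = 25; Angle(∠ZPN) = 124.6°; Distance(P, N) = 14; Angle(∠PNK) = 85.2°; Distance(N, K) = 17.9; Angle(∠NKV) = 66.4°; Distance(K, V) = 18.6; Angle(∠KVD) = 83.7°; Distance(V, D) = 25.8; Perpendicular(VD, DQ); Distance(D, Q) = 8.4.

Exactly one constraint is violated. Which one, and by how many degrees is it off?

Perpendicular(VD, DQ) — off by 8.80°.

Z = (0.00, 0.00) ✓; ZP at -9.100° ✓; |ZP| = 25.00 ✓; ∠ZPN = 124.6° ✓; |PN| = 14.00 ✓; ∠PNK = 85.20° ✓; |NK| = 17.90 ✓; ∠NKV = 66.40° ✓; |KV| = 18.60 ✓; ∠KVD = 83.70° ✓; |VD| = 25.80 ✓; ∠(VD, DQ) = 81.20° ✗; |DQ| = 8.400 ✓.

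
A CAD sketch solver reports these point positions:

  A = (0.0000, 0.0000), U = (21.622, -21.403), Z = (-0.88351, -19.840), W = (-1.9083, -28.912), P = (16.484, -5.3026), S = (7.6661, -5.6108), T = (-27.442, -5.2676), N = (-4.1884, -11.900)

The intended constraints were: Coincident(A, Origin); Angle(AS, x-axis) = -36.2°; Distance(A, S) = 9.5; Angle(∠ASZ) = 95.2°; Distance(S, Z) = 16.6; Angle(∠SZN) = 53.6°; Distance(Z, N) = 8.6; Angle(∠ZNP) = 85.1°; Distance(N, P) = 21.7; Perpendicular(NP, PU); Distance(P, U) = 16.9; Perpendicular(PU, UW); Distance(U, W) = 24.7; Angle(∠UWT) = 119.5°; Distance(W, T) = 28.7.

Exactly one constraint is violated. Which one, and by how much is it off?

Distance(W, T) = 28.7 — off by 6.10.

A = (0.00, 0.00) ✓; AS at -36.20° ✓; |AS| = 9.500 ✓; ∠ASZ = 95.20° ✓; |SZ| = 16.60 ✓; ∠SZN = 53.60° ✓; |ZN| = 8.600 ✓; ∠ZNP = 85.10° ✓; |NP| = 21.70 ✓; ∠(NP, PU) = 90.00° ✓; |PU| = 16.90 ✓; ∠(PU, UW) = 90.00° ✓; |UW| = 24.70 ✓; ∠UWT = 119.5° ✓; |WT| = 34.80 ✗.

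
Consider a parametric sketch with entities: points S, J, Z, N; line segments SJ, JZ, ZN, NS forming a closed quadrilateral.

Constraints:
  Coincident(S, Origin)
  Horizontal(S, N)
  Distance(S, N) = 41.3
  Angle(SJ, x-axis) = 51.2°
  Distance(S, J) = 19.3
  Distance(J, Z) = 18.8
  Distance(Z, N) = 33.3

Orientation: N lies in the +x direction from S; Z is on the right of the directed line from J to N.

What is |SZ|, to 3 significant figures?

8.83

S is at the origin; S and N share the same y with |SN| = 41.3 and N in +x, so N = (41.3, 0). SJ runs at 51.2° with |SJ| = 19.3, so J = (12.1, 15.0). Z is determined by |JZ| = 18.8 and |ZN| = 33.3 together: it lies at the intersection of circle(J, 18.8) and circle(N, 33.3). With |JN| = 32.9, the foot of the radical line on JN is 4.93 from J and the perpendicular offset is √(18.8² − 4.93²) = 18.1. Taking the right-of-JN solution: Z = (8.17, -3.34).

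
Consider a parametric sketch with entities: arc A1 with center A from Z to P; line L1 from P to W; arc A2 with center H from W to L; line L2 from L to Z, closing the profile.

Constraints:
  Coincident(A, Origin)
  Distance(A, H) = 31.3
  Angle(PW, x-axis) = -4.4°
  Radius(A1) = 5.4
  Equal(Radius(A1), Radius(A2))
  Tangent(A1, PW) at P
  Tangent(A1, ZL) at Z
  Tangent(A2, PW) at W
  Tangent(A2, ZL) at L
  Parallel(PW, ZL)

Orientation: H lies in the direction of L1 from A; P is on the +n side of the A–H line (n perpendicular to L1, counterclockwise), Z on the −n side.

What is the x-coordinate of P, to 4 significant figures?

0.4143

The slot axis is L1's direction at -4.4°, so u = (cos -4.4°, sin -4.4°) = (0.9971, -0.07672) and n = (−sin -4.4°, cos -4.4°) = (0.07672, 0.9971). A is at the origin and H lies 31.3 along u from A, so H = 31.3·u = (31.21, -2.401). Tangency of A1 to both parallel lines with radius 5.4 puts P and Z at A ± 5.4·n: P = (0.4143, 5.384), Z = (-0.4143, -5.384). So P.x = 0.4143.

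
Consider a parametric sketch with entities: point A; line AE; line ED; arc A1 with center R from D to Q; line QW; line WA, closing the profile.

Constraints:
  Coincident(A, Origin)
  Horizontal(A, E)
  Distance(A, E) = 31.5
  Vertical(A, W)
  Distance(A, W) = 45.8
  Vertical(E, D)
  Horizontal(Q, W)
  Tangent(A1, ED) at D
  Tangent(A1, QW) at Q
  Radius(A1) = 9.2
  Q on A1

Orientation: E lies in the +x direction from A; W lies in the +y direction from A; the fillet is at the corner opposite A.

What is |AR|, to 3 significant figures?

42.9

A is at the origin; AE is horizontal with |AE| = 31.5 and E on the +x side, so E = (31.5, 0.00). AW is vertical with |AW| = 45.8 and W on the +y side, so W = (0.00, 45.8). The virtual corner opposite A is at (31.5, 45.8). Tangency of A1 to ED means the radius RD is perpendicular to ED and A1 meets QW tangentially, so RQ is at right angles to QW, with radius 9.2, so the center R sits 9.2 in from both sides at R = (22.3, 36.6). Then |AR| = |R − A| = 42.9.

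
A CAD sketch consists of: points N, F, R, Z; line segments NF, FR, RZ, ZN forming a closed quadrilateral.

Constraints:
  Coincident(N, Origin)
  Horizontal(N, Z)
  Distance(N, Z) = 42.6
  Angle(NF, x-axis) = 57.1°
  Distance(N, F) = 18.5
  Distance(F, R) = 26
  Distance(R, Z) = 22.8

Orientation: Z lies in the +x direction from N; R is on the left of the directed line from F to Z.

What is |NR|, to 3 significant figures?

41.4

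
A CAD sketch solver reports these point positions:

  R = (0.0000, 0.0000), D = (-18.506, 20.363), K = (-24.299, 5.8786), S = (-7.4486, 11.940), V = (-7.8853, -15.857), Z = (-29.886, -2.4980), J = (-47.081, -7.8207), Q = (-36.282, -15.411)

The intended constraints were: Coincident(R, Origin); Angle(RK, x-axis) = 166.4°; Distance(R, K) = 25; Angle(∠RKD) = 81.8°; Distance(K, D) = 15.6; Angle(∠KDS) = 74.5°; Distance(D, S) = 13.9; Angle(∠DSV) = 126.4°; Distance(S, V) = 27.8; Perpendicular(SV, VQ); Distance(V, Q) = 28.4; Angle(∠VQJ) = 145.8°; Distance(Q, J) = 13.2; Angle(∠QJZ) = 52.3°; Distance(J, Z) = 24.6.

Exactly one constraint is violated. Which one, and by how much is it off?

Distance(J, Z) = 24.6 — off by 6.60.

R = (0.00, 0.00) ✓; RK at 166.4° ✓; |RK| = 25.00 ✓; ∠RKD = 81.80° ✓; |KD| = 15.60 ✓; ∠KDS = 74.50° ✓; |DS| = 13.90 ✓; ∠DSV = 126.4° ✓; |SV| = 27.80 ✓; ∠(SV, VQ) = 90.00° ✓; |VQ| = 28.40 ✓; ∠VQJ = 145.8° ✓; |QJ| = 13.20 ✓; ∠QJZ = 52.30° ✓; |JZ| = 18.00 ✗.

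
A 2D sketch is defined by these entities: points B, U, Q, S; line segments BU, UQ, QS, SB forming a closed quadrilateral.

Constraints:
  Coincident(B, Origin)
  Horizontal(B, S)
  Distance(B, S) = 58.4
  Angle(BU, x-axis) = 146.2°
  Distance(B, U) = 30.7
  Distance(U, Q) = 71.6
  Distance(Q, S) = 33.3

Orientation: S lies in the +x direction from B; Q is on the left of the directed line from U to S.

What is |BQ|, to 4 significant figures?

54.18

B is at the origin; B and S share the same y with |BS| = 58.4 and S in +x, so S = (58.4, 0). BU runs at 146.2° with |BU| = 30.7, so U = (-25.51, 17.08). Q is determined by |UQ| = 71.6 and |QS| = 33.3 together: it lies at the intersection of circle(U, 71.6) and circle(S, 33.3). With |US| = 85.63, the foot of the radical line on US is 66.27 from U and the perpendicular offset is √(71.6² − 66.27²) = 27.10. Taking the left-of-US solution: Q = (44.84, 30.41).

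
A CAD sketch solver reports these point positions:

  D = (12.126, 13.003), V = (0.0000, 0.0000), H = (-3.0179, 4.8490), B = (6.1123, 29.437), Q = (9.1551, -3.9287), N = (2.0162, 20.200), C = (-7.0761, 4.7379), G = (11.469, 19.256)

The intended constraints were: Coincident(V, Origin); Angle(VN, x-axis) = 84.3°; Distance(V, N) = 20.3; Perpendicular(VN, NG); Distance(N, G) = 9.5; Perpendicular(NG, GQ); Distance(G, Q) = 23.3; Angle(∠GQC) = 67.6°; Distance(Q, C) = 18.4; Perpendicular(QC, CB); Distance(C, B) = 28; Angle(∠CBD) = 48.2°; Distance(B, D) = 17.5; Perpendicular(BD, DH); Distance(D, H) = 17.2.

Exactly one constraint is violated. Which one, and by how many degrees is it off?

Perpendicular(BD, DH) — off by 8.20°.

V = (0.00, 0.00) ✓; VN at 84.30° ✓; |VN| = 20.30 ✓; ∠(VN, NG) = 90.00° ✓; |NG| = 9.500 ✓; ∠(NG, GQ) = 90.00° ✓; |GQ| = 23.30 ✓; ∠GQC = 67.60° ✓; |QC| = 18.40 ✓; ∠(QC, CB) = 90.00° ✓; |CB| = 28.00 ✓; ∠CBD = 48.20° ✓; |BD| = 17.50 ✓; ∠(BD, DH) = 81.80° ✗; |DH| = 17.20 ✓.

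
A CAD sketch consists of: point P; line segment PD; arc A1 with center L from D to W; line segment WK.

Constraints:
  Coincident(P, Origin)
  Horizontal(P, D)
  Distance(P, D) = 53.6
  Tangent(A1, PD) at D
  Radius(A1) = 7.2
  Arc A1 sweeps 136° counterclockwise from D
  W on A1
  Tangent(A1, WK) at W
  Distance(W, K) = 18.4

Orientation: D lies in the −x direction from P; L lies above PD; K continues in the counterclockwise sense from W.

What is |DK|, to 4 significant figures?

26.47

P is at the origin; PD is horizontal with |PD| = 53.6 and D on the −x side, so D = (-53.60, 0.000). The tangent condition forces LD to be normal to PD, so L = D + (0, 7.2) = (-53.60, 7.200). On A1, D sits at bearing -90° from L; a 136° counterclockwise sweep puts W at bearing 46°, so W = L + 7.2·(cos 46°, sin 46°) = (-48.60, 12.38). The tangent condition forces LW to be normal to WK, so WK runs along (−sin 46°, cos 46°); with |WK| = 18.4, K = (-61.83, 25.16). Then |DK| = |K − D| = 26.47.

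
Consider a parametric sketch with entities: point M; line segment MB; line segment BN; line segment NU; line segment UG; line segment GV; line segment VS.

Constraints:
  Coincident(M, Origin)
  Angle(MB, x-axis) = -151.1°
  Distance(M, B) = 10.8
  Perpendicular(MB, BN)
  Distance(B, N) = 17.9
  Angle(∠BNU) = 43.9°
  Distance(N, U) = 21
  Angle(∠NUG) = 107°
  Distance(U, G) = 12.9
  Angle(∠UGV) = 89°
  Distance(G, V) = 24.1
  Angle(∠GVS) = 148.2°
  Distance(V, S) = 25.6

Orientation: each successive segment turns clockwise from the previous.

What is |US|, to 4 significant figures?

45.64

M is at the origin; MB runs at -151.1° with length 10.8, so B = (-9.455, -5.219). The perpendicularity gives BN at right angles to MB, so BN runs at 118.9°; with |BN| = 17.9, N = (-18.11, 10.45). ∠BNU = 43.9° gives NU at -17.20° from the x-axis; with |NU| = 21.0, U = (1.955, 4.241). ∠NUG = 107.0° gives UG at -90.20° from the x-axis; with |UG| = 12.9, G = (1.910, -8.658). ∠UGV = 89.0° gives GV at 178.8° from the x-axis; with |GV| = 24.1, V = (-22.18, -8.154). ∠GVS = 148.2° gives VS at 147.0° from the x-axis; with |VS| = 25.6, S = (-43.65, 5.789). Then |US| = |S − U| = 45.64.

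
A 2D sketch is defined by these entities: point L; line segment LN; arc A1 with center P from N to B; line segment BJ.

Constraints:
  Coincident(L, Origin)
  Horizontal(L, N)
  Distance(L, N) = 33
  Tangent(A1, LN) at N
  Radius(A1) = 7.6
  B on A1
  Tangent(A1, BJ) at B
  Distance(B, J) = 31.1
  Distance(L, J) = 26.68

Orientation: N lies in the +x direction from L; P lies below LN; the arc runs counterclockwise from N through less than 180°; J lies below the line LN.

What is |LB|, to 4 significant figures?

27.43

L is at the origin; LN is horizontal with |LN| = 33.0 and N on the +x side, so N = (33.00, 0.000). The tangent condition forces PN to be normal to LN, so P = N + (0, -7.6) = (33.00, -7.600). Since PB ⟂ BJ (tangency), |PJ| = √(7.6² + 31.1²) = 32.02 regardless of where B sits on A1. So J lies on both circle(L, 26.68) and circle(P, 32.02); the below-LN intersection is J = (6.682, -25.83). B is the foot of the tangent from J: B = (27.31, -2.558).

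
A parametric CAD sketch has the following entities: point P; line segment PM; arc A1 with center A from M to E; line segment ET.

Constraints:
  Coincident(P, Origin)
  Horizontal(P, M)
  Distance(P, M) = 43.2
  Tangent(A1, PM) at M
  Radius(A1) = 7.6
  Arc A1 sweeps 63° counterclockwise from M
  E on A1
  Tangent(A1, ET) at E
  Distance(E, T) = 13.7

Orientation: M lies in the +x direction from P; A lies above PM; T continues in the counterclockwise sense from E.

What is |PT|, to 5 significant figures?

58.523

P is at the origin; PM is horizontal with |PM| = 43.2 and M on the +x side, so M = (43.200, 0.0000). Tangency of A1 to PM means the radius AM is perpendicular to PM, so A = M + (0, 7.6) = (43.200, 7.6000). On A1, M sits at bearing -90° from A; a 63° counterclockwise sweep puts E at bearing -27°, so E = A + 7.6·(cos -27°, sin -27°) = (49.972, 4.1497). The tangent condition forces AE to be normal to ET, so ET runs along (−sin -27°, cos -27°); with |ET| = 13.7, T = (56.191, 16.356). Then |PT| = |T − P| = 58.523.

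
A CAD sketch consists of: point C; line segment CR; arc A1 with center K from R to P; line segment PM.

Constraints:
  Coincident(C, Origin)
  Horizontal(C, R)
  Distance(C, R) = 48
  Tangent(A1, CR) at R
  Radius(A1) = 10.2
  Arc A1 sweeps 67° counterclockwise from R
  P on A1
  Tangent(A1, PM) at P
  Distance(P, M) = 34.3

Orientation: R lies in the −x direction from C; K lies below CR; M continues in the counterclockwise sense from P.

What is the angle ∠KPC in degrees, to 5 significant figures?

29.180°

A1 meets CR tangentially, so KR is at right angles to CR, so K = R + (0, -10.2) = (-48.000, -10.200). On A1, R sits at bearing 90° from K; a 67° counterclockwise sweep puts P at bearing 157°, so P = K + 10.2·(cos 157°, sin 157°) = (-57.389, -6.2145). Then cos ∠KPC = PK·PC / (|PK||PC|), giving 29.180°.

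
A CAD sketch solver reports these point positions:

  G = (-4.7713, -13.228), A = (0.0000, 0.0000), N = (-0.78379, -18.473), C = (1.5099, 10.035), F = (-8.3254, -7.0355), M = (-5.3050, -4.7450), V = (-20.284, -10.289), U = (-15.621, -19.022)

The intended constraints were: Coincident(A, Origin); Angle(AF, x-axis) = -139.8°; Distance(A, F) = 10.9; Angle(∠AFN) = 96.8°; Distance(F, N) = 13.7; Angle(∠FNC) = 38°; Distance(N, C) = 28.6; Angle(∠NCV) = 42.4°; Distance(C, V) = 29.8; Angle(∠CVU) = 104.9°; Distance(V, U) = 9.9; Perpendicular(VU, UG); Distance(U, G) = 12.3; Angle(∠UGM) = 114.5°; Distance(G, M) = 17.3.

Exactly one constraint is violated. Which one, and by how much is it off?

Distance(G, M) = 17.3 — off by 8.80.

A = (0.00, 0.00) ✓; AF at -139.8° ✓; |AF| = 10.90 ✓; ∠AFN = 96.80° ✓; |FN| = 13.70 ✓; ∠FNC = 38.00° ✓; |NC| = 28.60 ✓; ∠NCV = 42.40° ✓; |CV| = 29.80 ✓; ∠CVU = 104.9° ✓; |VU| = 9.900 ✓; ∠(VU, UG) = 90.00° ✓; |UG| = 12.30 ✓; ∠UGM = 114.5° ✓; |GM| = 8.500 ✗.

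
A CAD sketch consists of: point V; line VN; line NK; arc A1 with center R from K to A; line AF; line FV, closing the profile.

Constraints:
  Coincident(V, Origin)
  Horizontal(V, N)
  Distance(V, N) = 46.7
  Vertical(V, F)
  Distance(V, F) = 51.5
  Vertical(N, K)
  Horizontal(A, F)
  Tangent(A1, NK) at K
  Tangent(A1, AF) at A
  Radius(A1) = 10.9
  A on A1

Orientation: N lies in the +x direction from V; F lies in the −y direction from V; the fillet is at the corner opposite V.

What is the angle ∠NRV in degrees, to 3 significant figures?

56.4°

V is at the origin; VN is horizontal with |VN| = 46.7 and N on the +x side, so N = (46.7, 0.00). V and F share the same x with |VF| = 51.5 and F on the −y side, so F = (0.00, -51.5). The virtual corner opposite V is at (46.7, -51.5). Since A1 is tangent to NK there, RK ⟂ NK and the tangent condition forces RA to be normal to AF, with radius 10.9, so the center R sits 10.9 in from both sides at R = (35.8, -40.6). Then cos ∠NRV = RN·RV / (|RN||RV|), giving 56.4°.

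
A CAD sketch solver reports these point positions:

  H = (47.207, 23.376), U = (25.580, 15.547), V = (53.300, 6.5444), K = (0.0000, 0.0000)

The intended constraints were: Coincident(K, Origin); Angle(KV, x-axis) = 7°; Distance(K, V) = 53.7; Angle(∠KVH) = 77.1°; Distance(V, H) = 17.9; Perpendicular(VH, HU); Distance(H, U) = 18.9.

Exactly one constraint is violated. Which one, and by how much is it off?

Distance(H, U) = 18.9 — off by 4.10.

K = (0.00, 0.00) ✓; KV at 7.000° ✓; |KV| = 53.70 ✓; ∠KVH = 77.10° ✓; |VH| = 17.90 ✓; ∠(VH, HU) = 90.00° ✓; |HU| = 23.00 ✗.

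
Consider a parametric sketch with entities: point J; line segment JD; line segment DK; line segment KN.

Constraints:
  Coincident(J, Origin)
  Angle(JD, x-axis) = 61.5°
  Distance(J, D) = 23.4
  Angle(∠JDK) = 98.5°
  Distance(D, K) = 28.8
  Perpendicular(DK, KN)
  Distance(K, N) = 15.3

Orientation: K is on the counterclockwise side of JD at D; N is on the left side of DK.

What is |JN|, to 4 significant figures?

33.20

J is at the origin; JD runs at 61.5° with length 23.4, so D = 23.4·(cos 61.5°, sin 61.5°) = (11.17, 20.56). ∠JDK = 98.5°, so DK runs at 61.5° + (180° − 98.5°) = 143.0° from the x-axis; with |DK| = 28.8, K = D + 28.8·(cos 143.0°, sin 143.0°) = (-11.84, 37.90). The perpendicularity gives KN at right angles to DK; with |KN| = 15.3 on the left of DK, N = K + 15.3·(-0.6018, -0.7986) = (-21.04, 25.68). Then |JN| = |N − J| = 33.20.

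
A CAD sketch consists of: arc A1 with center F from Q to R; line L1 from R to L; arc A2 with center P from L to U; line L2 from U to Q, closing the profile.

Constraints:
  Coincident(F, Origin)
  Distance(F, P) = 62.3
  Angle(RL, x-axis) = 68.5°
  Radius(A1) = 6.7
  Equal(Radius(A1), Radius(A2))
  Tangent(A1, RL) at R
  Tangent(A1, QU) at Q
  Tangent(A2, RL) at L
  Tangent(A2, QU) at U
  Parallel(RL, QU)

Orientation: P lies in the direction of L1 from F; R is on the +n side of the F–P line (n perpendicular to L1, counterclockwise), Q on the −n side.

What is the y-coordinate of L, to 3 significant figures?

60.4

The slot axis is L1's direction at 68.5°, so u = (cos 68.5°, sin 68.5°) = (0.367, 0.930) and n = (−sin 68.5°, cos 68.5°) = (-0.930, 0.367). F is at the origin and P lies 62.3 along u from F, so P = 62.3·u = (22.8, 58.0). Tangency of A1 to both parallel lines with radius 6.7 puts R and Q at F ± 6.7·n: R = (-6.23, 2.46), Q = (6.23, -2.46). Equal radii place L and U the same way about P: L = P + 6.7·n = (16.6, 60.4), U = P − 6.7·n = (29.1, 55.5). So L.y = 60.4.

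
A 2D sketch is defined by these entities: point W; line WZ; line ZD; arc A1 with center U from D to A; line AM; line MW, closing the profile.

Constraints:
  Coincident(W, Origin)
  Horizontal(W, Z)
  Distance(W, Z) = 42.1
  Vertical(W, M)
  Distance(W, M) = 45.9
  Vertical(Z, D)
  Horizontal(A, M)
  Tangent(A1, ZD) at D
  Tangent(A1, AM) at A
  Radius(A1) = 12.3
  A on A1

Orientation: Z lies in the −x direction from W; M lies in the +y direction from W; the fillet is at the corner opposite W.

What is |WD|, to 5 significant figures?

53.864

W is at the origin; WZ is horizontal with |WZ| = 42.1 and Z on the −x side, so Z = (-42.100, 0.0000). WM is vertical with |WM| = 45.9 and M on the +y side, so M = (0.0000, 45.900). The virtual corner opposite W is at (-42.100, 45.900). Since A1 is tangent to ZD there, UD ⟂ ZD and since A1 is tangent to AM there, UA ⟂ AM, with radius 12.3, so the center U sits 12.3 in from both sides at U = (-29.800, 33.600). That places the tangent points at D = (-42.100, 33.600) on ZD and A = (-29.800, 45.900) on AM. Then |WD| = |D − W| = 53.864.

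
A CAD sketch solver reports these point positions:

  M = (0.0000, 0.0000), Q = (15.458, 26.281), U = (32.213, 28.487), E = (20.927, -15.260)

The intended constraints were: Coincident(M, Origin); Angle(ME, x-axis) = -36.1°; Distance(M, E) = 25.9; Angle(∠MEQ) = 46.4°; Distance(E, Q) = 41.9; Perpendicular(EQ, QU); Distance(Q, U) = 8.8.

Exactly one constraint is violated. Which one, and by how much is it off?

Distance(Q, U) = 8.8 — off by 8.10.

M = (0.00, 0.00) ✓; ME at -36.10° ✓; |ME| = 25.90 ✓; ∠MEQ = 46.40° ✓; |EQ| = 41.90 ✓; ∠(EQ, QU) = 90.00° ✓; |QU| = 16.90 ✗.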